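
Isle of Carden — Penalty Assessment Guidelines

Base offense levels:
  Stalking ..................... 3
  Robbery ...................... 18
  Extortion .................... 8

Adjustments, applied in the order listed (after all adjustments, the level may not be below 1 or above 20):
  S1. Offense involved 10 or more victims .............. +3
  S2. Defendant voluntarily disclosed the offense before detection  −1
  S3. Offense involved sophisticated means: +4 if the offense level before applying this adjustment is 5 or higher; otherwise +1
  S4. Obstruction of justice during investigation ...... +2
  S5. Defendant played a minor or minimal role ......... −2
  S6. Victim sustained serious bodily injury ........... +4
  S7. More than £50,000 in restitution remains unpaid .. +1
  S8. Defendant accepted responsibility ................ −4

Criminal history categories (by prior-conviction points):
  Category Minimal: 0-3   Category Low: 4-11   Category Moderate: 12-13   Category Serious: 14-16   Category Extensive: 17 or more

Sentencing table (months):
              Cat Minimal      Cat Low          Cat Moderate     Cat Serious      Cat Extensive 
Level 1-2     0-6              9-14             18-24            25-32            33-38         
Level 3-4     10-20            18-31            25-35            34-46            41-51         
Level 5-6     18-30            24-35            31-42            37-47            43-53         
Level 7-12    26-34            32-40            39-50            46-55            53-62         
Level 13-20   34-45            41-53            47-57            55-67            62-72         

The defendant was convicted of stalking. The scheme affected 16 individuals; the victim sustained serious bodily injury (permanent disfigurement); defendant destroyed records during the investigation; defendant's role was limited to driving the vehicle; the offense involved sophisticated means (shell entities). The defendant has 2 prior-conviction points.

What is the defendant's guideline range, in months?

34-45 months

Base offense level for stalking: 3.
S1 applies: 3 + 3 = 6.
S2 does not apply.
S3 applies (level before this adjustment is 6 ≥ 5, so +4): 6 + 4 = 10.
S4 applies: 10 + 2 = 12.
S5 applies: 12 − 2 = 10.
S6 applies: 10 + 4 = 14.
S7 does not apply.
S8 does not apply.
Final offense level: 14.
Criminal history: 2 prior points → Category Minimal (0-3).
Level 14 falls in the 13-20 band.
Grid: Level 13-20 × Category Minimal = 34-45 months.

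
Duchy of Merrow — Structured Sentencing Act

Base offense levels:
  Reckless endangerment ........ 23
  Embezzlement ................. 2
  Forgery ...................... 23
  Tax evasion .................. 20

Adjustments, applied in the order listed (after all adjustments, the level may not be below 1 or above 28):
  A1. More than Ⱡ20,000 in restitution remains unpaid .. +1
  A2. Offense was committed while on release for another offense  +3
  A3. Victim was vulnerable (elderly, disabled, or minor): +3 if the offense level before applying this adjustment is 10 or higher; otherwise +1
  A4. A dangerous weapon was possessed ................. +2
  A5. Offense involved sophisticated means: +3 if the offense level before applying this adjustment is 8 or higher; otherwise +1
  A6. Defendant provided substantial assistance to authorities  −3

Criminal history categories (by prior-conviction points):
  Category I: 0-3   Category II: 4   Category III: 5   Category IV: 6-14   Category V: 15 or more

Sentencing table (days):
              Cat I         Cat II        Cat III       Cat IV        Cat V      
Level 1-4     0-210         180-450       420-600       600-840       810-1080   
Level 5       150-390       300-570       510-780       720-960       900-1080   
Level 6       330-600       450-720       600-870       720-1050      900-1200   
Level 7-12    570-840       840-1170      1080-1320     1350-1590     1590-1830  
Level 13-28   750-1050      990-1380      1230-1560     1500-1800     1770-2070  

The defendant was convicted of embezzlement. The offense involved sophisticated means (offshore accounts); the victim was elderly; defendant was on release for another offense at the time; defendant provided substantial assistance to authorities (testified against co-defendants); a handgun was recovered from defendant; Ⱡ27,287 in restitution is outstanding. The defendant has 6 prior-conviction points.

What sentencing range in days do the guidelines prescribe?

Base offense level for embezzlement: 2.
A1 applies: 2 + 1 = 3.
A2 applies: 3 + 3 = 6.
A3 applies (level before this adjustment is 6 < 10, so +1): 6 + 1 = 7.
A4 applies: 7 + 2 = 9.
A5 applies (level before this adjustment is 9 ≥ 8, so +3): 9 + 3 = 12.
A6 applies: 12 − 3 = 9.
Final offense level: 9.
Criminal history: 6 prior points → Category IV (6-14).
Level 9 falls in the 7-12 band.
Grid: Level 7-12 × Category IV = 1350-1590 days.

1350-1590 days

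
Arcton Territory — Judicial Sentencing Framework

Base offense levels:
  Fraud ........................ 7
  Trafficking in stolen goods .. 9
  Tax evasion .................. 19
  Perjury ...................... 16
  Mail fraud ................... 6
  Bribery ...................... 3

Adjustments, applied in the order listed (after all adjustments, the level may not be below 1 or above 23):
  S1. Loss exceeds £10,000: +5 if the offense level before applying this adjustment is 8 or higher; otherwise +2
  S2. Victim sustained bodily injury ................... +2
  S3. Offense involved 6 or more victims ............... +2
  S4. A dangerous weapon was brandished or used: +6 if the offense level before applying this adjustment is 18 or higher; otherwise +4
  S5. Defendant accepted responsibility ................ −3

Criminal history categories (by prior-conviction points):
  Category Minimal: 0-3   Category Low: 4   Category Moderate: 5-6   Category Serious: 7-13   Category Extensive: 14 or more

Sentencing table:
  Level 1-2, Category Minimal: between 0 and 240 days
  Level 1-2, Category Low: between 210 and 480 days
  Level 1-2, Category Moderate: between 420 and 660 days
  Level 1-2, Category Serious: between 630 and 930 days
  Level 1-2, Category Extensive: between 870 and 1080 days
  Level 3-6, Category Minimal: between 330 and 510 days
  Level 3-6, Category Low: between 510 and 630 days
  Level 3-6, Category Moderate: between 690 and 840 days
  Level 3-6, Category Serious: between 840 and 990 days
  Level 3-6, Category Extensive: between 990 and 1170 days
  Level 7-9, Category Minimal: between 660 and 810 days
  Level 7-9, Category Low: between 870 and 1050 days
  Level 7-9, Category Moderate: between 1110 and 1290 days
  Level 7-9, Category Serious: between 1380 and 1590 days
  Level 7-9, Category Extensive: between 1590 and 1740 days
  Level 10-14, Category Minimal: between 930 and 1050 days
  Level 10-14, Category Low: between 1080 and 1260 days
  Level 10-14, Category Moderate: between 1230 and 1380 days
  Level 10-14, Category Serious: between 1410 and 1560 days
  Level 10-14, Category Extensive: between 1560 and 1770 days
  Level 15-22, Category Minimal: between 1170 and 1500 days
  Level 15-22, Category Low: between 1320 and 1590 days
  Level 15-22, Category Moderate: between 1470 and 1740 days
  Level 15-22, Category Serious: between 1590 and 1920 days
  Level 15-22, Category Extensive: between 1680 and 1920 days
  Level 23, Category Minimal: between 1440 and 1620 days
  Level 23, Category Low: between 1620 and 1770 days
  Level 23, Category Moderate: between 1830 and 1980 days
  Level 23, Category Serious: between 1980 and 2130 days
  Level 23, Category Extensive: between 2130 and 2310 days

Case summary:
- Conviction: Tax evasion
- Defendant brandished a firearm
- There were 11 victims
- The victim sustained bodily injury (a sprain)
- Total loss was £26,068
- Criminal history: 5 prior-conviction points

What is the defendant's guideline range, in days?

1830-1980 days

Base offense level for tax evasion: 19.
S1 applies (level before this adjustment is 19 ≥ 8, so +5): 19 + 5 = 24.
S2 applies: 24 + 2 = 26.
S3 applies: 26 + 2 = 28.
S4 applies (level before this adjustment is 28 ≥ 18, so +6): 28 + 6 = 34.
S5 does not apply.
Level 34 exceeds the maximum of 23; capped at 23.
Final offense level: 23.
Criminal history: 5 prior points → Category Moderate (5-6).
Level 23 falls in the 23 band.
Grid: Level 23 × Category Moderate = 1830-1980 days.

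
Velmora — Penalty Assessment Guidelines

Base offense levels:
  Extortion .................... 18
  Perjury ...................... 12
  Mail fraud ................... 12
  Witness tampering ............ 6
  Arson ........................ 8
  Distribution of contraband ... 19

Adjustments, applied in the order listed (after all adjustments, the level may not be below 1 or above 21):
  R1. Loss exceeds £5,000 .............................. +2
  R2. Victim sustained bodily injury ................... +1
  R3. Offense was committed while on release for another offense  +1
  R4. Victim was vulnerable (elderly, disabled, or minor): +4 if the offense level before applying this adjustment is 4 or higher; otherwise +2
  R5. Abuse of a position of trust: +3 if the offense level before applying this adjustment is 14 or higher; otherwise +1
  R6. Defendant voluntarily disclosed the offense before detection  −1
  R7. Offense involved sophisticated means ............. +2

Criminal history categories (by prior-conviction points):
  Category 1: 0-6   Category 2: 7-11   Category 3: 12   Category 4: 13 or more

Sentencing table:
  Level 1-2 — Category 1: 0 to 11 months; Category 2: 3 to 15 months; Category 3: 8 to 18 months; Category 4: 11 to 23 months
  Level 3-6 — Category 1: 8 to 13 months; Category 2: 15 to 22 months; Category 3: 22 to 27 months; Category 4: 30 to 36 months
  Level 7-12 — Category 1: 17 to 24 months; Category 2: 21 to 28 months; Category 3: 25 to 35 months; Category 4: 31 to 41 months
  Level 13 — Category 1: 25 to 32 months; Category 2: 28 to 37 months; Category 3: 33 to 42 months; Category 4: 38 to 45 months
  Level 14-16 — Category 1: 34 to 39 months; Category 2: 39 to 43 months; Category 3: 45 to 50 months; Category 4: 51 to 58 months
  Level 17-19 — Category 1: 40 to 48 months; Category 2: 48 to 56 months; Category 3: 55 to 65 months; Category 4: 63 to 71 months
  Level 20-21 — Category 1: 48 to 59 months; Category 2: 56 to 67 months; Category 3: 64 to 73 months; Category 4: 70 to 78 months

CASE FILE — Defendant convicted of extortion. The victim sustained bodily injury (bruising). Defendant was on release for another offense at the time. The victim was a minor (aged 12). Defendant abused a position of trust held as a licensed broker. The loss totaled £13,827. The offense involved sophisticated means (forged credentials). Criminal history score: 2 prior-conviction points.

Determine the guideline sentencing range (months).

48-59 months

Base offense level for extortion: 18.
R1 applies: 18 + 2 = 20.
R2 applies: 20 + 1 = 21.
R3 applies: 21 + 1 = 22.
R4 applies (level before this adjustment is 22 ≥ 4, so +4): 22 + 4 = 26.
R5 applies (level before this adjustment is 26 ≥ 14, so +3): 26 + 3 = 29.
R7 applies: 29 + 2 = 31.
Level 31 exceeds the maximum of 21; capped at 21.
Final offense level: 21.
Criminal history: 2 prior points → Category 1 (0-6).
Level 21 falls in the 20-21 band.
Grid: Level 20-21 × Category 1 = 48-59 months.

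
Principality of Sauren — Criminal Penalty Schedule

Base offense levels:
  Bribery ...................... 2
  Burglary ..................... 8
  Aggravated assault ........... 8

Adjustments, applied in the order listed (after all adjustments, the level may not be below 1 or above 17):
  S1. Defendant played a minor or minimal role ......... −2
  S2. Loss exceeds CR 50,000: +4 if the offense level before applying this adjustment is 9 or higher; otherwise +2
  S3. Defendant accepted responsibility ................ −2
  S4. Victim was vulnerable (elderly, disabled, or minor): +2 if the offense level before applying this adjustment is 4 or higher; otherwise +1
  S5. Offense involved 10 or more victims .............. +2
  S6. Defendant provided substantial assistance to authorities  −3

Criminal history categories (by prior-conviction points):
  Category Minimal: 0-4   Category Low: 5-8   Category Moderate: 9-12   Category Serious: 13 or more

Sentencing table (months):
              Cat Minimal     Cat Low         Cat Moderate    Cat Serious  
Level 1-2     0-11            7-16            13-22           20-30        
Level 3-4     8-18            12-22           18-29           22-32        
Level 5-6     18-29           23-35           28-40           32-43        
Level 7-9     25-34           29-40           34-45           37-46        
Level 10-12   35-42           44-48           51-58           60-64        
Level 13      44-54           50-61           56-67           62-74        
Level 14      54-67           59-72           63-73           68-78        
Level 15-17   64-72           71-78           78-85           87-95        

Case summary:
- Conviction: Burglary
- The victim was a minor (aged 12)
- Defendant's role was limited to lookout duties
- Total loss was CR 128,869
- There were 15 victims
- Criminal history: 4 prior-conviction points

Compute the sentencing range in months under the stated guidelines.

35-42 months

Base offense level for burglary: 8.
S1 applies: 8 − 2 = 6.
S2 applies (level before this adjustment is 6 < 9, so +2): 6 + 2 = 8.
S3 does not apply.
S4 applies (level before this adjustment is 8 ≥ 4, so +2): 8 + 2 = 10.
S5 applies: 10 + 2 = 12.
S6 does not apply.
Final offense level: 12.
Criminal history: 4 prior points → Category Minimal (0-4).
Level 12 falls in the 10-12 band.
Grid: Level 10-12 × Category Minimal = 35-42 months.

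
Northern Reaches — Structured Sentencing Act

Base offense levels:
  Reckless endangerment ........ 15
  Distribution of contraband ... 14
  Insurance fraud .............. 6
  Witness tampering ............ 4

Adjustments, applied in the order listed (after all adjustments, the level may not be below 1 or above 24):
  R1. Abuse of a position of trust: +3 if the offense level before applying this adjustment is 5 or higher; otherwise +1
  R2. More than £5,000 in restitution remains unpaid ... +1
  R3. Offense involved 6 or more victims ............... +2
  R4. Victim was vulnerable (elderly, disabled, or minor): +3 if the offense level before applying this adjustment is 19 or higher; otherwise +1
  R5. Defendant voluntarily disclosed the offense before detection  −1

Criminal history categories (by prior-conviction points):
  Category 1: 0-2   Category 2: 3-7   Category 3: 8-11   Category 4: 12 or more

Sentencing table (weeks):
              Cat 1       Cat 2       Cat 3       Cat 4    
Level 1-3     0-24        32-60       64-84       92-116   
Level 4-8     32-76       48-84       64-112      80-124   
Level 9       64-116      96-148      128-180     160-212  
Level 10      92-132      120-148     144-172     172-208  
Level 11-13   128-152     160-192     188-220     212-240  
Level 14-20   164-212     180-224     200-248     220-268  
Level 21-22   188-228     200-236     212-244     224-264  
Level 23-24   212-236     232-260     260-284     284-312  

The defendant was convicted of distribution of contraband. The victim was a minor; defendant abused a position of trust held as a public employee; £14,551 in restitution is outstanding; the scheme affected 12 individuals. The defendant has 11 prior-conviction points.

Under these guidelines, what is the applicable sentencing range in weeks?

Base offense level for distribution of contraband: 14.
R1 applies (level before this adjustment is 14 ≥ 5, so +3): 14 + 3 = 17.
R2 applies: 17 + 1 = 18.
R3 applies: 18 + 2 = 20.
R4 applies (level before this adjustment is 20 ≥ 19, so +3): 20 + 3 = 23.
Final offense level: 23.
Criminal history: 11 prior points → Category 3 (8-11).
Level 23 falls in the 23-24 band.
Grid: Level 23-24 × Category 3 = 260-284 weeks.

260-284 weeks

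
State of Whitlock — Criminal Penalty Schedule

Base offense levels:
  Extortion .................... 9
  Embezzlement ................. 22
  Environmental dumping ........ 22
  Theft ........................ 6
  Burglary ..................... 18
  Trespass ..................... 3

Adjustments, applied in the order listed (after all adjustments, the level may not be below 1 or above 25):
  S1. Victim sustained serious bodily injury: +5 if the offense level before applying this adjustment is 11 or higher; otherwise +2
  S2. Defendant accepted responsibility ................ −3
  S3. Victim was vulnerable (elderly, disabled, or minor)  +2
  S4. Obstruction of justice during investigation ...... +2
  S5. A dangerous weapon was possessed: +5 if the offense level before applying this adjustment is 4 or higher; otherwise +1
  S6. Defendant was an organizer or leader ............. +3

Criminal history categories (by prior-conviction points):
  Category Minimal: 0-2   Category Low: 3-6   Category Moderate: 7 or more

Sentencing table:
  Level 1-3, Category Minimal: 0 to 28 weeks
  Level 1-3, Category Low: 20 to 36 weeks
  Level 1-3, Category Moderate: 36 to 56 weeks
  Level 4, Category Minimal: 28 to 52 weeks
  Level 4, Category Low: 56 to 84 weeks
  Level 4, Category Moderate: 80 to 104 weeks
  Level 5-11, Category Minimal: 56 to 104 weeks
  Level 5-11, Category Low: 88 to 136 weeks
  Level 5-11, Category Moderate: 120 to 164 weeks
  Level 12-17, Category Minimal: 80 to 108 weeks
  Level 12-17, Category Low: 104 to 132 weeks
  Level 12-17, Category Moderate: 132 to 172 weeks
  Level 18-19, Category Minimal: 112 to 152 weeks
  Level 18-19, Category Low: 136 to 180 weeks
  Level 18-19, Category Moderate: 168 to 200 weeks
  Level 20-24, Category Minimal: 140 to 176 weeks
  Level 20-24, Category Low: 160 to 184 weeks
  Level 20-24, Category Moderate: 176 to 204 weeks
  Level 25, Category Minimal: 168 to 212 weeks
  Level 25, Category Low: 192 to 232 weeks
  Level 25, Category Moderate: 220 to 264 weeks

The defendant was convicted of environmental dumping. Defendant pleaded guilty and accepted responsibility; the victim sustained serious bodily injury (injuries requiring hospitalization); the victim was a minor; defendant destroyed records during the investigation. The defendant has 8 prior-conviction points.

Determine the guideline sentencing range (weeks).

Base offense level for environmental dumping: 22.
S1 applies (level before this adjustment is 22 ≥ 11, so +5): 22 + 5 = 27.
S2 applies: 27 − 3 = 24.
S3 applies: 24 + 2 = 26.
S4 applies: 26 + 2 = 28.
S6 does not apply.
Level 28 exceeds the maximum of 25; capped at 25.
Final offense level: 25.
Criminal history: 8 prior points → Category Moderate (7+).
Level 25 falls in the 25 band.
Grid: Level 25 × Category Moderate = 220-264 weeks.

220-264 weeks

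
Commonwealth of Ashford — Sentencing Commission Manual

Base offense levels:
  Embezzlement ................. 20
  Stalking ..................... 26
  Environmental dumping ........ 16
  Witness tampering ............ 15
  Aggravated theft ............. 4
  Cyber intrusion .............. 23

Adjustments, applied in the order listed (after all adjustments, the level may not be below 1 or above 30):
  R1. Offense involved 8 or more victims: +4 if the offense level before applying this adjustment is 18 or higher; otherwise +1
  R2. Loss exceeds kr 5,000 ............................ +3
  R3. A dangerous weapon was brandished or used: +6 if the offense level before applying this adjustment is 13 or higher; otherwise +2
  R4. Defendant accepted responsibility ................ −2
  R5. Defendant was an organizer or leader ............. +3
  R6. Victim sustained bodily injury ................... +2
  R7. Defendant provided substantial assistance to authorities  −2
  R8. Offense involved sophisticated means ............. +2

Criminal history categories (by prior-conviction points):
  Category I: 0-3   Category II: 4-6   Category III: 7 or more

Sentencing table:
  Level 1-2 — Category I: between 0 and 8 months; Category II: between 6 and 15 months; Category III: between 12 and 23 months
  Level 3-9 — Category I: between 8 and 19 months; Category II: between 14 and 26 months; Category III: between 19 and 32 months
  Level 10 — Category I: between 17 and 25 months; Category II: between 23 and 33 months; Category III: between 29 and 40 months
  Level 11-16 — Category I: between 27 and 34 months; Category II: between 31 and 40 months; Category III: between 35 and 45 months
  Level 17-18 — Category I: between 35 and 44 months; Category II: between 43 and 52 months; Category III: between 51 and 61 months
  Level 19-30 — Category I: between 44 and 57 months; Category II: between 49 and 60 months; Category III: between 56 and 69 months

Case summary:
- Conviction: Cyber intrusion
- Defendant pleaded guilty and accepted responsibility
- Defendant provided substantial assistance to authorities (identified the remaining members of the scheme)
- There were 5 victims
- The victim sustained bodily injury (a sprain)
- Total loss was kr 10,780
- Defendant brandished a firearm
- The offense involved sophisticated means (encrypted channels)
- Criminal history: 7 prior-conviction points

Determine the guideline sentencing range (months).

56-69 months

Base offense level for cyber intrusion: 23.
R1 does not apply.
R2 applies: 23 + 3 = 26.
R3 applies (level before this adjustment is 26 ≥ 13, so +6): 26 + 6 = 32.
R4 applies: 32 − 2 = 30.
R5 does not apply.
R6 applies: 30 + 2 = 32.
R7 applies: 32 − 2 = 30.
R8 applies: 30 + 2 = 32.
Level 32 exceeds the maximum of 30; capped at 30.
Final offense level: 30.
Criminal history: 7 prior points → Category III (7+).
Level 30 falls in the 19-30 band.
Grid: Level 19-30 × Category III = 56-69 months.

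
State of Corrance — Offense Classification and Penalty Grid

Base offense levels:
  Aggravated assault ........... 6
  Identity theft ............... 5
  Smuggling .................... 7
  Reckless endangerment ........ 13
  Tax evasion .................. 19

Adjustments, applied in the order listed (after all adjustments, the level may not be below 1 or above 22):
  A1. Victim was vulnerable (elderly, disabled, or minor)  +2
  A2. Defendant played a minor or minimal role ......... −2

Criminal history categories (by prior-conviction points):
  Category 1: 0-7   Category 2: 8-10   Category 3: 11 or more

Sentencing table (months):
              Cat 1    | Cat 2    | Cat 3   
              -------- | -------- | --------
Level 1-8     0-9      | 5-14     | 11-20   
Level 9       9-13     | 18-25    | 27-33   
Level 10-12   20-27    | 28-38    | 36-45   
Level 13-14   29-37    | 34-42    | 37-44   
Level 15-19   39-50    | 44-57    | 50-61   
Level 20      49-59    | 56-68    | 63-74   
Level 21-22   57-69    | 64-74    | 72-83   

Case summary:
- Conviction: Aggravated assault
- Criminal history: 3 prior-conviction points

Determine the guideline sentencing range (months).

Base offense level for aggravated assault: 6.
Final offense level: 6.
Criminal history: 3 prior points → Category 1 (0-7).
Level 6 falls in the 1-8 band.
Grid: Level 1-8 × Category 1 = 0-9 months.

0-9 months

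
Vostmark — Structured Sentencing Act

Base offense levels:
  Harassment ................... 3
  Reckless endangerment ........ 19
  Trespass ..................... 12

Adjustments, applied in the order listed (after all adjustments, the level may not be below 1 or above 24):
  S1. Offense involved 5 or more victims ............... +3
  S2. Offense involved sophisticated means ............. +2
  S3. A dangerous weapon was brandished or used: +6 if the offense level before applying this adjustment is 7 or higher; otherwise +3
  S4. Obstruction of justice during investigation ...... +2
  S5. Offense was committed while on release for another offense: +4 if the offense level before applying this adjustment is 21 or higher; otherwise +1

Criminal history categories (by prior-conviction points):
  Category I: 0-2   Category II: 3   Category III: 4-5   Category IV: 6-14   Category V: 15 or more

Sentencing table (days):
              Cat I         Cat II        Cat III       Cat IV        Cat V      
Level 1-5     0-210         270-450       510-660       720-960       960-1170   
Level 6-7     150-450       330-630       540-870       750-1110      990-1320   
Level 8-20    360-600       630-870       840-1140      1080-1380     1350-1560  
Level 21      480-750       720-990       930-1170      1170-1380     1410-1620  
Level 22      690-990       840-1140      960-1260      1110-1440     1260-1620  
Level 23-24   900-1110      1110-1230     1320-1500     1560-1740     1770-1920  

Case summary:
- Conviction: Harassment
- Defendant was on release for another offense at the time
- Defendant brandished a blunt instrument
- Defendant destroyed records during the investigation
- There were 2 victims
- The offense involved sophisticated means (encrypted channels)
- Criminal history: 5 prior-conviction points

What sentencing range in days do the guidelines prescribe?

840-1140 days

Base offense level for harassment: 3.
S2 applies: 3 + 2 = 5.
S3 applies (level before this adjustment is 5 < 7, so +3): 5 + 3 = 8.
S4 applies: 8 + 2 = 10.
S5 applies (level before this adjustment is 10 < 21, so +1): 10 + 1 = 11.
Final offense level: 11.
Criminal history: 5 prior points → Category III (4-5).
Level 11 falls in the 8-20 band.
Grid: Level 8-20 × Category III = 840-1140 days.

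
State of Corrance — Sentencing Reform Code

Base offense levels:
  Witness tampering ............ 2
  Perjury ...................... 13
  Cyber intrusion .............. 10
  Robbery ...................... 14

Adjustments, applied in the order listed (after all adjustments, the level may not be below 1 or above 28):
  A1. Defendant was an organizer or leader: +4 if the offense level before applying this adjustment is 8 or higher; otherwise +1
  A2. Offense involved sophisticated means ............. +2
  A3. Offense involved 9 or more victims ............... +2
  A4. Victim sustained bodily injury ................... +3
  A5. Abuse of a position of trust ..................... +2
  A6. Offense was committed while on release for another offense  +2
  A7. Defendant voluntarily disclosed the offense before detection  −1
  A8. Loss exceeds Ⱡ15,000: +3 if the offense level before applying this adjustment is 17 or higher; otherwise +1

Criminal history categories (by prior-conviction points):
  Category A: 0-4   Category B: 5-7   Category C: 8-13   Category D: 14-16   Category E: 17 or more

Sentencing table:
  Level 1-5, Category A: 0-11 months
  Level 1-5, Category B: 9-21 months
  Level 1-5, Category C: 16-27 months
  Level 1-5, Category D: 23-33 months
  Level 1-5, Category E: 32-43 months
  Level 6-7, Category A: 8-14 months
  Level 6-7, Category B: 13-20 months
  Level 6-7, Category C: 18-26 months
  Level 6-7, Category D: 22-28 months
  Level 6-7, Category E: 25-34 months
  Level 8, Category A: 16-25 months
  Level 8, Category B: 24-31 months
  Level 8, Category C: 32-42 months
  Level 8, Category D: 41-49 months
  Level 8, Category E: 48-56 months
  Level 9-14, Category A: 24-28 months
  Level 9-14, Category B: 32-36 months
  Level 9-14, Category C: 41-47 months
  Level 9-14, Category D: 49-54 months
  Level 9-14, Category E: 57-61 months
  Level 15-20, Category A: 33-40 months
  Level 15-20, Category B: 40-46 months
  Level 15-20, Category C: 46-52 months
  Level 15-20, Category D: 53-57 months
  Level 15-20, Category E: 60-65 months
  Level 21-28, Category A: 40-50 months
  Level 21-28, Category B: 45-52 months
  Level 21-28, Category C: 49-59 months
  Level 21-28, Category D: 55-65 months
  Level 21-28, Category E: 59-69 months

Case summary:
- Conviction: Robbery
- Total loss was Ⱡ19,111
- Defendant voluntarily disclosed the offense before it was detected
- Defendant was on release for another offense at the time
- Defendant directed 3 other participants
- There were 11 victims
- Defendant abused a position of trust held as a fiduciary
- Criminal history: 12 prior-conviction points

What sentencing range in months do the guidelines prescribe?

49-59 months

Base offense level for robbery: 14.
A1 applies (level before this adjustment is 14 ≥ 8, so +4): 14 + 4 = 18.
A2 does not apply.
A3 applies: 18 + 2 = 20.
A4 does not apply.
A5 applies: 20 + 2 = 22.
A6 applies: 22 + 2 = 24.
A7 applies: 24 − 1 = 23.
A8 applies (level before this adjustment is 23 ≥ 17, so +3): 23 + 3 = 26.
Final offense level: 26.
Criminal history: 12 prior points → Category C (8-13).
Level 26 falls in the 21-28 band.
Grid: Level 21-28 × Category C = 49-59 months.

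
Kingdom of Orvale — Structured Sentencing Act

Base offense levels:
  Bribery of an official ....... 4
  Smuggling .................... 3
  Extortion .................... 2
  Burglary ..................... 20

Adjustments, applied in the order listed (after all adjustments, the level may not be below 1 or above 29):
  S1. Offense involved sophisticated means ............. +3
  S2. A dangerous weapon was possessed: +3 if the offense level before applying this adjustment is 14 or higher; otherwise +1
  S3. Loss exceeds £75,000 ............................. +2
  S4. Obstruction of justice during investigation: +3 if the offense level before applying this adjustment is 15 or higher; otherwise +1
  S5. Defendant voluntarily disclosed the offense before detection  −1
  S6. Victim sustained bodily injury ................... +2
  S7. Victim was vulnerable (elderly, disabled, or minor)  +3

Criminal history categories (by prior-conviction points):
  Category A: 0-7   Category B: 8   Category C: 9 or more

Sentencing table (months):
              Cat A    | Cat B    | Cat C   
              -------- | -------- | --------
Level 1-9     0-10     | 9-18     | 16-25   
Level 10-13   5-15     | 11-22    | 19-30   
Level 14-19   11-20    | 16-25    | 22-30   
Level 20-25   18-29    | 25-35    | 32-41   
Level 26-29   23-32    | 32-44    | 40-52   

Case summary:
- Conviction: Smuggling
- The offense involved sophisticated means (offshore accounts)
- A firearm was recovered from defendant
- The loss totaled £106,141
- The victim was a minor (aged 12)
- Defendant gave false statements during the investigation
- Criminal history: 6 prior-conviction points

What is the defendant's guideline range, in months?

5-15 months

Base offense level for smuggling: 3.
S1 applies: 3 + 3 = 6.
S2 applies (level before this adjustment is 6 < 14, so +1): 6 + 1 = 7.
S3 applies: 7 + 2 = 9.
S4 applies (level before this adjustment is 9 < 15, so +1): 9 + 1 = 10.
S5 does not apply.
S6 does not apply.
S7 applies: 10 + 3 = 13.
Final offense level: 13.
Criminal history: 6 prior points → Category A (0-7).
Level 13 falls in the 10-13 band.
Grid: Level 10-13 × Category A = 5-15 months.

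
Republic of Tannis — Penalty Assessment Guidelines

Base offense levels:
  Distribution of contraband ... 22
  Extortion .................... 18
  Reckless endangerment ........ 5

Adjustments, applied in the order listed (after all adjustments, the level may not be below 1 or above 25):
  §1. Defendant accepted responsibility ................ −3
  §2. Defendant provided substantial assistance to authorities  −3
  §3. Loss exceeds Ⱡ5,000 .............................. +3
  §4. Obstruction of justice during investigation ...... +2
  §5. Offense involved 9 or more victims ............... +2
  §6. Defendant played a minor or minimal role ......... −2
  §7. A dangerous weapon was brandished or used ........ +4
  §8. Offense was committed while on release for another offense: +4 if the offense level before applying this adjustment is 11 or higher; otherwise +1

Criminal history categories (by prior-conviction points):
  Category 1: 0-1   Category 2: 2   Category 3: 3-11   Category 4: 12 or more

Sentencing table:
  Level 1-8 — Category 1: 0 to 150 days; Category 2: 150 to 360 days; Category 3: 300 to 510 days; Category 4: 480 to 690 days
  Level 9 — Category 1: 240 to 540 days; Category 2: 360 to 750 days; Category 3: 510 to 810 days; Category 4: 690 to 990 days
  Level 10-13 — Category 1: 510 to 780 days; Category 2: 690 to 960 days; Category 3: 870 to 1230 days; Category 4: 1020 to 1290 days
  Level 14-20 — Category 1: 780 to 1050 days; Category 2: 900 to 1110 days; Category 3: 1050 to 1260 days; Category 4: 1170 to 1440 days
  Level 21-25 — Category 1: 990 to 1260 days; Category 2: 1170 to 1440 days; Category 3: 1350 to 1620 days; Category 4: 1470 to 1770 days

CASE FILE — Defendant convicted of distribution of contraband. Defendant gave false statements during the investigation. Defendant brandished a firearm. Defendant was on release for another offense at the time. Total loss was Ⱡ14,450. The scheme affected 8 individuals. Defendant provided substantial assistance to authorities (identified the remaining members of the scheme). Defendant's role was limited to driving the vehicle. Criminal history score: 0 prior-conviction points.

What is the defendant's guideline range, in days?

990-1260 days

Base offense level for distribution of contraband: 22.
§2 applies: 22 − 3 = 19.
§3 applies: 19 + 3 = 22.
§4 applies: 22 + 2 = 24.
§5 does not apply.
§6 applies: 24 − 2 = 22.
§7 applies: 22 + 4 = 26.
§8 applies (level before this adjustment is 26 ≥ 11, so +4): 26 + 4 = 30.
Level 30 exceeds the maximum of 25; capped at 25.
Final offense level: 25.
Criminal history: 0 prior points → Category 1 (0-1).
Level 25 falls in the 21-25 band.
Grid: Level 21-25 × Category 1 = 990-1260 days.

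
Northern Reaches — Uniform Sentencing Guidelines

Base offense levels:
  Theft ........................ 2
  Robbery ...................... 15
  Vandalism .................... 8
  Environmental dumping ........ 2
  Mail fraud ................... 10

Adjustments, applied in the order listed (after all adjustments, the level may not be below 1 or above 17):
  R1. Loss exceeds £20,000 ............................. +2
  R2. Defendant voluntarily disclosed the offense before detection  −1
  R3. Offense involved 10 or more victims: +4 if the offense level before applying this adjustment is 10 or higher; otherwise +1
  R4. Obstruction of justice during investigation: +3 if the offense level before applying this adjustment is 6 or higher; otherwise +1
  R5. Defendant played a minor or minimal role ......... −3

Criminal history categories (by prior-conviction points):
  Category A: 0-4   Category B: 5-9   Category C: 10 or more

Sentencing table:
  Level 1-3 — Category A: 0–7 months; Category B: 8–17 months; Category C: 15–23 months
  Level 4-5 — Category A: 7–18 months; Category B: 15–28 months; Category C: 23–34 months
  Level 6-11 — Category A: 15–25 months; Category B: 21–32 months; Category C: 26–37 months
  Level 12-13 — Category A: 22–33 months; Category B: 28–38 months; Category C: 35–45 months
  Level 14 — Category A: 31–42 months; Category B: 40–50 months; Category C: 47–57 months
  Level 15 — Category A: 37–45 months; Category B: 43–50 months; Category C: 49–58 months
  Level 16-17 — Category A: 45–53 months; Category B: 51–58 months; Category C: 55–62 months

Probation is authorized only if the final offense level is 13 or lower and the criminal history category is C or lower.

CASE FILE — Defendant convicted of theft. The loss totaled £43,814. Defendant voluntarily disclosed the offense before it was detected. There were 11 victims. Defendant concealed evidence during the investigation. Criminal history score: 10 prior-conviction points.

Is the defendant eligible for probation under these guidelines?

Base offense level for theft: 2.
R1 applies: 2 + 2 = 4.
R2 applies: 4 − 1 = 3.
R3 applies (level before this adjustment is 3 < 10, so +1): 3 + 1 = 4.
R4 applies (level before this adjustment is 4 < 6, so +1): 4 + 1 = 5.
Final offense level: 5.
Criminal history: 10 prior points → Category C (10+).
Level 5 falls in the 4-5 band.
Grid: Level 4-5 × Category C = 23-34 months.
Probation check: level 5 ≤ 13 and category C ≤ C → eligible.

Yes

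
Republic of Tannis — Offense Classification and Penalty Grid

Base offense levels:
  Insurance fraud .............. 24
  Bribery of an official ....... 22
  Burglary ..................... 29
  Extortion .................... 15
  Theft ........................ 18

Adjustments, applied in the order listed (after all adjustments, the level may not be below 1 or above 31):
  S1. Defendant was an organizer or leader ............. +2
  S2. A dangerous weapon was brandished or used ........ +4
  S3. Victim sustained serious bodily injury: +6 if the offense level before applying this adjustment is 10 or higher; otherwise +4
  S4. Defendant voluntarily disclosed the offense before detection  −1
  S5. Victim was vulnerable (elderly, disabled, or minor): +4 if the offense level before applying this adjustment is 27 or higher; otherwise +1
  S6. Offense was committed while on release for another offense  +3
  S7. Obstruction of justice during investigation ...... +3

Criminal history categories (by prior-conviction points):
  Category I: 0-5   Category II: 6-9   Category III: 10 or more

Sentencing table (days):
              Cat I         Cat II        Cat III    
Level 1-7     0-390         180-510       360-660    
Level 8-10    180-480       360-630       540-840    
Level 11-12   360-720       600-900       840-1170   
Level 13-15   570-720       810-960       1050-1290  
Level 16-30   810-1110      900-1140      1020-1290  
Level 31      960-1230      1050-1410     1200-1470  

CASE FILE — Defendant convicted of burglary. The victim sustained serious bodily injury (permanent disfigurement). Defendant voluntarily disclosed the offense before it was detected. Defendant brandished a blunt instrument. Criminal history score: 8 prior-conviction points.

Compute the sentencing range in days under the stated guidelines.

Base offense level for burglary: 29.
S1 does not apply.
S2 applies: 29 + 4 = 33.
S3 applies (level before this adjustment is 33 ≥ 10, so +6): 33 + 6 = 39.
S4 applies: 39 − 1 = 38.
S5 does not apply.
S6 does not apply.
Level 38 exceeds the maximum of 31; capped at 31.
Final offense level: 31.
Criminal history: 8 prior points → Category II (6-9).
Level 31 falls in the 31 band.
Grid: Level 31 × Category II = 1050-1410 days.

1050-1410 days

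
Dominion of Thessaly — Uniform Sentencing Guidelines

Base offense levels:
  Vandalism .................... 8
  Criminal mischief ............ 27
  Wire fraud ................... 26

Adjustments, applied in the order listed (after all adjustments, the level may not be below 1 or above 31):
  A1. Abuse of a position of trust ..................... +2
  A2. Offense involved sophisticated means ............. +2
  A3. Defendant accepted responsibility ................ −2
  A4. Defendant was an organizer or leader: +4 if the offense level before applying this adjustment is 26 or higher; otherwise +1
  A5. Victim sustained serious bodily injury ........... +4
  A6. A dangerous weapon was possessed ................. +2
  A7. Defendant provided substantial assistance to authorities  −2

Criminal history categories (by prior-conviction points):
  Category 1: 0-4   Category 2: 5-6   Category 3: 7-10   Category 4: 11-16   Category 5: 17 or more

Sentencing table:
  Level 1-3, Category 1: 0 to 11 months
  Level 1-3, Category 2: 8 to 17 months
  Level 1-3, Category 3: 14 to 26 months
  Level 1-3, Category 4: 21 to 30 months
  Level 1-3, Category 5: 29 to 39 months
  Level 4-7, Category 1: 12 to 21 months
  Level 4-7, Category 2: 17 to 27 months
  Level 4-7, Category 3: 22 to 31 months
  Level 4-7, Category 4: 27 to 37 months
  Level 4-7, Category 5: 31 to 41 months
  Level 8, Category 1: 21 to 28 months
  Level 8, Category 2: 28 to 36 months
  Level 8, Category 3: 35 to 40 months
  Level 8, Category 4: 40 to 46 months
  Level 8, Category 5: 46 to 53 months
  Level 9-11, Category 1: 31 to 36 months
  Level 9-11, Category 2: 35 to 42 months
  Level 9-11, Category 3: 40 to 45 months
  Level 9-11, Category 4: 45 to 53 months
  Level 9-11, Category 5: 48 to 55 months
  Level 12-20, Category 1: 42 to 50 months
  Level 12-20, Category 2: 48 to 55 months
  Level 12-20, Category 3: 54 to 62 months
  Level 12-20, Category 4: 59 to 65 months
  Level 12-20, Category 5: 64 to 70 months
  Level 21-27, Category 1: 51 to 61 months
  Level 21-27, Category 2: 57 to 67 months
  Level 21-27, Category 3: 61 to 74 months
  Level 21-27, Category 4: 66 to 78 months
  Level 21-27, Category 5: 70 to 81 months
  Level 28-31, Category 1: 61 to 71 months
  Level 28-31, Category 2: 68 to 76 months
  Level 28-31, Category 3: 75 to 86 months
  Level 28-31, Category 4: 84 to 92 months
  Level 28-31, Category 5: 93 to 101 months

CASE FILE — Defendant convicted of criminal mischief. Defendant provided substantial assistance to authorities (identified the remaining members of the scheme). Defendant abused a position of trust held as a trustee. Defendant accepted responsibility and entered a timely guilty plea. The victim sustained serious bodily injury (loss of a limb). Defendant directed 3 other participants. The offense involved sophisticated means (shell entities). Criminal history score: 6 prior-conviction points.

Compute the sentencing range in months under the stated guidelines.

68-76 months

Base offense level for criminal mischief: 27.
A1 applies: 27 + 2 = 29.
A2 applies: 29 + 2 = 31.
A3 applies: 31 − 2 = 29.
A4 applies (level before this adjustment is 29 ≥ 26, so +4): 29 + 4 = 33.
A5 applies: 33 + 4 = 37.
A7 applies: 37 − 2 = 35.
Level 35 exceeds the maximum of 31; capped at 31.
Final offense level: 31.
Criminal history: 6 prior points → Category 2 (5-6).
Level 31 falls in the 28-31 band.
Grid: Level 28-31 × Category 2 = 68-76 months.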